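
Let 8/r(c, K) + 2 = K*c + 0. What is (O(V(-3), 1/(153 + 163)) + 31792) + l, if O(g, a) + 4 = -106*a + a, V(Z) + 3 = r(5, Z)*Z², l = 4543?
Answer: 11480491/316 ≈ 36331.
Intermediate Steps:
r(c, K) = 8/(-2 + K*c) (r(c, K) = 8/(-2 + (K*c + 0)) = 8/(-2 + K*c))
V(Z) = -3 + 8*Z²/(-2 + 5*Z) (V(Z) = -3 + (8/(-2 + Z*5))*Z² = -3 + (8/(-2 + 5*Z))*Z² = -3 + 8*Z²/(-2 + 5*Z))
O(g, a) = -4 - 105*a (O(g, a) = -4 + (-106*a + a) = -4 - 105*a)
(O(V(-3), 1/(153 + 163)) + 31792) + l = ((-4 - 105/(153 + 163)) + 31792) + 4543 = ((-4 - 105/316) + 31792) + 4543 = (-1369/316 + 31792) + 4543 = 10044903/316 + 4543 = 11480491/316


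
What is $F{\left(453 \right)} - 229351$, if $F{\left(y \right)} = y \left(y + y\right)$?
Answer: $181067$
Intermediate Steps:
$F{\left(y \right)} = 2 y^{2}$ ($F{\left(y \right)} = y 2 y = 2 y^{2}$)
$F{\left(453 \right)} - 229351 = 2 \cdot 453^{2} - 229351 = 2 \cdot 205209 - 229351 = 410418 - 229351 = 181067$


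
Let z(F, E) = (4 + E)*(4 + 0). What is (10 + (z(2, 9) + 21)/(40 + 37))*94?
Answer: 79242/77 ≈ 1029.1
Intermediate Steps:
z(F, E) = 16 + 4*E (z(F, E) = (4 + E)*4 = 16 + 4*E)
(10 + (z(2, 9) + 21)/(40 + 37))*94 = (10 + ((16 + 4*9) + 21)/(40 + 37))*94 = (10 + ((16 + 36) + 21)/77)*94 = (10 + (52 + 21)*(1/77))*94 = (10 + 73*(1/77))*94 = (10 + 73/77)*94 = (843/77)*94 = 79242/77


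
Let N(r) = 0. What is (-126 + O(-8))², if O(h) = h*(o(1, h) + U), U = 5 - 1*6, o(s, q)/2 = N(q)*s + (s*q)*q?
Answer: 1304164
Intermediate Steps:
o(s, q) = 2*s*q² (o(s, q) = 2*(0*s + (s*q)*q) = 2*(0 + (q*s)*q) = 2*(0 + s*q²) = 2*(s*q²) = 2*s*q²)
U = -1 (U = 5 - 6 = -1)
O(h) = h*(-1 + 2*h²) (O(h) = h*(2*1*h² - 1) = h*(2*h² - 1) = h*(-1 + 2*h²))
(-126 + O(-8))² = (-126 + (-1*(-8) + 2*(-8)³))² = (-126 + (8 + 2*(-512)))² = (-126 + (8 - 1024))² = (-126 - 1016)² = (-1142)² = 1304164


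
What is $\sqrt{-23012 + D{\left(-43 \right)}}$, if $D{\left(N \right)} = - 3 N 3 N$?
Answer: $i \sqrt{39653} \approx 199.13 i$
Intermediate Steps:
$D{\left(N \right)} = - 9 N^{2}$ ($D{\left(N \right)} = - 9 N N = - 9 N^{2}$)
$\sqrt{-23012 + D{\left(-43 \right)}} = \sqrt{-23012 - 9 \left(-43\right)^{2}} = \sqrt{-23012 - 16641} = \sqrt{-39653} = i \sqrt{39653}$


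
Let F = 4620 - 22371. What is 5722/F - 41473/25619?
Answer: -882779141/454762869 ≈ -1.9412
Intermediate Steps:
F = -17751
5722/F - 41473/25619 = 5722/(-17751) - 41473/25619 = 5722*(-1/17751) - 41473*1/25619 = -5722/17751 - 41473/25619 = -882779141/454762869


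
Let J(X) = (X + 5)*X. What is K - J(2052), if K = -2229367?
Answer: -6450331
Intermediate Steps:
J(X) = X*(5 + X) (J(X) = (5 + X)*X = X*(5 + X))
K - J(2052) = -2229367 - 2052*(5 + 2052) = -2229367 - 2052*2057 = -2229367 - 1*4220964 = -2229367 - 4220964 = -6450331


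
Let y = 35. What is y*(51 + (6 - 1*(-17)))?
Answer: 2590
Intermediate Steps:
y*(51 + (6 - 1*(-17))) = 35*(51 + (6 - 1*(-17))) = 35*(51 + (6 + 17)) = 35*(51 + 23) = 35*74 = 2590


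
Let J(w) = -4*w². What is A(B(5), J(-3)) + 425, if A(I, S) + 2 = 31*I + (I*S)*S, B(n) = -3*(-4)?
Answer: 16347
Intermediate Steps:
B(n) = 12
A(I, S) = -2 + 31*I + I*S² (A(I, S) = -2 + (31*I + (I*S)*S) = -2 + (31*I + I*S²) = -2 + 31*I + I*S²)
A(B(5), J(-3)) + 425 = (-2 + 31*12 + 12*(-4*(-3)²)²) + 425 = (-2 + 372 + 12*(-4*9)²) + 425 = (-2 + 372 + 12*(-36)²) + 425 = (-2 + 372 + 12*1296) + 425 = (-2 + 372 + 15552) + 425 = 15922 + 425 = 16347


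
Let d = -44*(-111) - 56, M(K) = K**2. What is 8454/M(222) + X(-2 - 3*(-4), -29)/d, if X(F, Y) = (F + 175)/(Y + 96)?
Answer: 228648637/1328515932 ≈ 0.17211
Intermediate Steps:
X(F, Y) = (175 + F)/(96 + Y)
d = 4828 (d = 4884 - 56 = 4828)
8454/M(222) + X(-2 - 3*(-4), -29)/d = 8454/(222**2) + ((175 + (-2 - 3*(-4)))/(96 - 29))/4828 = 8454/49284 + ((175 + (-2 + 12))/67)*(1/4828) = 8454*(1/49284) + ((175 + 10)/67)*(1/4828) = 1409/8214 + ((1/67)*185)*(1/4828) = 1409/8214 + (185/67)*(1/4828) = 1409/8214 + 185/323476 = 228648637/1328515932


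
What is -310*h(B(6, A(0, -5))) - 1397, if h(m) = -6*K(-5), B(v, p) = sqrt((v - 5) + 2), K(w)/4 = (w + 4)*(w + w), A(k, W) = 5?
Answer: 73003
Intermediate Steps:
K(w) = 8*w*(4 + w) (K(w) = 4*((w + 4)*(w + w)) = 4*((4 + w)*(2*w)) = 4*(2*w*(4 + w)) = 8*w*(4 + w))
B(v, p) = sqrt(-3 + v) (B(v, p) = sqrt((-5 + v) + 2) = sqrt(-3 + v))
h(m) = -240 (h(m) = -48*(-5)*(4 - 5) = -48*(-5)*(-1) = -6*40 = -240)
-310*h(B(6, A(0, -5))) - 1397 = -310*(-240) - 1397 = 74400 - 1397 = 73003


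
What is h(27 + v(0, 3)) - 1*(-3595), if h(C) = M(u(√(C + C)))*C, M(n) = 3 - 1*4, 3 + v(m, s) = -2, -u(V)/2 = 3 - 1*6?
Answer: 3573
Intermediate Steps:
u(V) = 6 (u(V) = -2*(3 - 1*6) = -2*(3 - 6) = -2*(-3) = 6)
v(m, s) = -5 (v(m, s) = -3 - 2 = -5)
M(n) = -1 (M(n) = 3 - 4 = -1)
h(C) = -C
h(27 + v(0, 3)) - 1*(-3595) = -(27 - 5) - 1*(-3595) = -1*22 + 3595 = -22 + 3595 = 3573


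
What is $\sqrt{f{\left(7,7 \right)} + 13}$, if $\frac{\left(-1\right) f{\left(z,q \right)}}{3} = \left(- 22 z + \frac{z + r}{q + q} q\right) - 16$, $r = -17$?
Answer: $\sqrt{538} \approx 23.195$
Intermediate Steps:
$f{\left(z,q \right)} = \frac{147}{2} + \frac{129 z}{2}$ ($f{\left(z,q \right)} = - 3 \left(\left(- 22 z + \frac{z - 17}{q + q} q\right) - 16\right) = - 3 \left(\left(- 22 z + \frac{-17 + z}{2 q} q\right) - 16\right) = - 3 \left(\left(- 22 z + \left(- \frac{17}{2} + \frac{z}{2}\right)\right) - 16\right) = - 3 \left(\left(- \frac{17}{2} - \frac{43 z}{2}\right) - 16\right) = - 3 \left(- \frac{49}{2} - \frac{43 z}{2}\right) = \frac{147}{2} + \frac{129 z}{2}$)
$\sqrt{f{\left(7,7 \right)} + 13} = \sqrt{\left(\frac{147}{2} + \frac{129}{2} \cdot 7\right) + 13} = \sqrt{\left(\frac{147}{2} + \frac{903}{2}\right) + 13} = \sqrt{525 + 13} = \sqrt{538}$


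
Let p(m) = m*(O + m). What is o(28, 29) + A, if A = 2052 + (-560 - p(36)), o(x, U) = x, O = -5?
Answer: 404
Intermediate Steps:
p(m) = m*(-5 + m)
A = 376 (A = 2052 + (-560 - 36*(-5 + 36)) = 2052 + (-560 - 36*31) = 2052 + (-560 - 1*1116) = 2052 + (-560 - 1116) = 2052 - 1676 = 376)
o(28, 29) + A = 28 + 376 = 404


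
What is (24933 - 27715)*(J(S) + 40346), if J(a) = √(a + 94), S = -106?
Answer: -112242572 - 5564*I*√3 ≈ -1.1224e+8 - 9637.1*I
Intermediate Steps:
J(a) = √(94 + a)
(24933 - 27715)*(J(S) + 40346) = (24933 - 27715)*(√(94 - 106) + 40346) = -2782*(√(-12) + 40346) = -2782*(2*I*√3 + 40346) = -2782*(40346 + 2*I*√3) = -112242572 - 5564*I*√3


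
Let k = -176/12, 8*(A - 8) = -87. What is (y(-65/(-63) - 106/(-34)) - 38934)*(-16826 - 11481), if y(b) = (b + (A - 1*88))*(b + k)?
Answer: 1234543531915618/1147041 ≈ 1.0763e+9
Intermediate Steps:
A = -23/8 (A = 8 + (⅛)*(-87) = 8 - 87/8 = -23/8 ≈ -2.8750)
k = -44/3 (k = -176*1/12 = -44/3 ≈ -14.667)
y(b) = (-727/8 + b)*(-44/3 + b) (y(b) = (b + (-23/8 - 1*88))*(b - 44/3) = (b + (-23/8 - 88))*(-44/3 + b) = (b - 727/8)*(-44/3 + b) = (-727/8 + b)*(-44/3 + b))
(y(-65/(-63) - 106/(-34)) - 38934)*(-16826 - 11481) = ((7997/6 + (-65/(-63) - 106/(-34))² - 2533*(-65/(-63) - 106/(-34))/24) - 38934)*(-16826 - 11481) = ((7997/6 + (-65*(-1/63) - 106*(-1/34))² - 2533*(-65*(-1/63) - 106*(-1/34))/24) - 38934)*(-28307) = ((7997/6 + (65/63 + 53/17)² - 2533*(65/63 + 53/17)/24) - 38934)*(-28307) = ((7997/6 + (4444/1071)² - 2533/24*4444/1071) - 38934)*(-28307) = ((7997/6 + 19749136/1147041 - 165539/378) - 38934)*(-28307) = (1046235520/1147041 - 38934)*(-28307) = -43612658774/1147041*(-28307) = 1234543531915618/1147041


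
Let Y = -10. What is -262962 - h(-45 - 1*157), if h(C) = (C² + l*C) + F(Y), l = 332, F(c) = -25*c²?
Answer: -234202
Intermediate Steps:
h(C) = -2500 + C² + 332*C (h(C) = (C² + 332*C) - 25*(-10)² = (C² + 332*C) - 25*100 = (C² + 332*C) - 2500 = -2500 + C² + 332*C)
-262962 - h(-45 - 1*157) = -262962 - (-2500 + (-45 - 1*157)² + 332*(-45 - 1*157)) = -262962 - (-2500 + (-45 - 157)² + 332*(-45 - 157)) = -262962 - (-2500 + (-202)² + 332*(-202)) = -262962 - (-2500 + 40804 - 67064) = -262962 - 1*(-28760) = -262962 + 28760 = -234202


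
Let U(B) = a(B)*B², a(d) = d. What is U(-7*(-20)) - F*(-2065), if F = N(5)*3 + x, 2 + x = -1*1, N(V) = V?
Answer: 2768780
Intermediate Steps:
x = -3 (x = -2 - 1*1 = -2 - 1 = -3)
F = 12 (F = 5*3 - 3 = 15 - 3 = 12)
U(B) = B³ (U(B) = B*B² = B³)
U(-7*(-20)) - F*(-2065) = (-7*(-20))³ - 12*(-2065) = 140³ - 1*(-24780) = 2744000 + 24780 = 2768780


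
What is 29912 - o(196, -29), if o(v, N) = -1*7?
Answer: 29919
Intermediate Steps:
o(v, N) = -7
29912 - o(196, -29) = 29912 - 1*(-7) = 29912 + 7 = 29919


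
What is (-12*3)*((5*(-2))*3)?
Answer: 1080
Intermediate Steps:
(-12*3)*((5*(-2))*3) = -(-360)*3 = -36*(-30) = 1080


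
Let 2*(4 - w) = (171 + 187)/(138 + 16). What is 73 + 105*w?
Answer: 8161/22 ≈ 370.95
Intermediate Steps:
w = 437/154 (w = 4 - (171 + 187)/(2*(138 + 16)) = 4 - 179/154 = 437/154 ≈ 2.8377)
73 + 105*w = 73 + 105*(437/154) = 73 + 6555/22 = 8161/22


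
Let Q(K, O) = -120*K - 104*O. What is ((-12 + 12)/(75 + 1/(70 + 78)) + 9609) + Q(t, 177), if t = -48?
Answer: -3039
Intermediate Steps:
((-12 + 12)/(75 + 1/(70 + 78)) + 9609) + Q(t, 177) = ((-12 + 12)/(75 + 1/(70 + 78)) + 9609) + (-120*(-48) - 104*177) = (0/(75 + 1/148) + 9609) + (5760 - 18408) = (0/(75 + 1/148) + 9609) - 12648 = (0/(11101/148) + 9609) - 12648 = ((148/11101)*0 + 9609) - 12648 = (0 + 9609) - 12648 = 9609 - 12648 = -3039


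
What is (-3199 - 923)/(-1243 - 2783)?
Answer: 687/671 ≈ 1.0238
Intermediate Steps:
(-3199 - 923)/(-1243 - 2783) = -4122/(-4026) = -4122*(-1/4026) = 687/671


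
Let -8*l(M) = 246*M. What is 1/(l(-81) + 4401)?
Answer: 4/27567 ≈ 0.00014510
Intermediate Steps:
l(M) = -123*M/4
1/(l(-81) + 4401) = 1/(-123/4*(-81) + 4401) = 1/(9963/4 + 4401) = 1/(27567/4) = 4/27567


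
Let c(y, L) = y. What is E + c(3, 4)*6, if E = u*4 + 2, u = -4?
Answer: 4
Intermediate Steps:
E = -14 (E = -4*4 + 2 = -16 + 2 = -14)
E + c(3, 4)*6 = -14 + 3*6 = -14 + 18 = 4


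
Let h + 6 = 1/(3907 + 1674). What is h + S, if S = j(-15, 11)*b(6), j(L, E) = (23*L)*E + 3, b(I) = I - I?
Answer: -33485/5581 ≈ -5.9998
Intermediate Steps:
b(I) = 0
j(L, E) = 3 + 23*E*L (j(L, E) = 23*E*L + 3 = 3 + 23*E*L)
S = 0 (S = (3 + 23*11*(-15))*0 = (3 - 3795)*0 = -3792*0 = 0)
h = -33485/5581 (h = -6 + 1/(3907 + 1674) = -6 + 1/5581 = -33485/5581 ≈ -5.9998)
h + S = -33485/5581 + 0 = -33485/5581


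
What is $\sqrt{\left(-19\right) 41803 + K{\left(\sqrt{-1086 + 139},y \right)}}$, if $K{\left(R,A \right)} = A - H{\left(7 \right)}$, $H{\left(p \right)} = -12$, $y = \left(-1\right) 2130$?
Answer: $5 i \sqrt{31855} \approx 892.4 i$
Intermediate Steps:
$y = -2130$
$K{\left(R,A \right)} = 12 + A$ ($K{\left(R,A \right)} = A - -12 = A + 12 = 12 + A$)
$\sqrt{\left(-19\right) 41803 + K{\left(\sqrt{-1086 + 139},y \right)}} = \sqrt{\left(-19\right) 41803 + \left(12 - 2130\right)} = \sqrt{-794257 - 2118} = \sqrt{-796375} = 5 i \sqrt{31855}$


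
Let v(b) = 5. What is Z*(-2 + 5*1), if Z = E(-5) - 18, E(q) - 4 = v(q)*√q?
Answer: -42 + 15*I*√5 ≈ -42.0 + 33.541*I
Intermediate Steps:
E(q) = 4 + 5*√q
Z = -14 + 5*I*√5 (Z = (4 + 5*√(-5)) - 18 = (4 + 5*(I*√5)) - 18 = (4 + 5*I*√5) - 18 = -14 + 5*I*√5 ≈ -14.0 + 11.18*I)
Z*(-2 + 5*1) = (-14 + 5*I*√5)*(-2 + 5*1) = (-14 + 5*I*√5)*(-2 + 5) = (-14 + 5*I*√5)*3 = -42 + 15*I*√5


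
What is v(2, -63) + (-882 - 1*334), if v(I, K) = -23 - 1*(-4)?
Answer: -1235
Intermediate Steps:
v(I, K) = -19 (v(I, K) = -23 + 4 = -19)
v(2, -63) + (-882 - 1*334) = -19 + (-882 - 1*334) = -19 + (-882 - 334) = -19 - 1216 = -1235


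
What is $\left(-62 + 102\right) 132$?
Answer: $5280$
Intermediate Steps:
$\left(-62 + 102\right) 132 = 40 \cdot 132 = 5280$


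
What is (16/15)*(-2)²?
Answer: 64/15 ≈ 4.2667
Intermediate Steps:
(16/15)*(-2)² = ((1/15)*16)*4 = (16/15)*4 = 64/15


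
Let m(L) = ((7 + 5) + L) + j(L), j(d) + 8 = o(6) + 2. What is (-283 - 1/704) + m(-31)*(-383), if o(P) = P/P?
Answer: 6271935/704 ≈ 8909.0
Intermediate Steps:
o(P) = 1
j(d) = -5 (j(d) = -8 + (1 + 2) = -8 + 3 = -5)
m(L) = 7 + L (m(L) = ((7 + 5) + L) - 5 = (12 + L) - 5 = 7 + L)
(-283 - 1/704) + m(-31)*(-383) = (-283 - 1/704) + (7 - 31)*(-383) = (-283 - 1*1/704) - 24*(-383) = (-283 - 1/704) + 9192 = -199233/704 + 9192 = 6271935/704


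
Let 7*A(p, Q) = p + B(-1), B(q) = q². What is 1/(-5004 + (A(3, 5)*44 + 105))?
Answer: -7/34117 ≈ -0.00020518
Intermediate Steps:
A(p, Q) = ⅐ + p/7 (A(p, Q) = (p + (-1)²)/7 = (p + 1)/7 = (1 + p)/7 = ⅐ + p/7)
1/(-5004 + (A(3, 5)*44 + 105)) = 1/(-5004 + ((⅐ + (⅐)*3)*44 + 105)) = 1/(-5004 + ((⅐ + 3/7)*44 + 105)) = 1/(-5004 + ((4/7)*44 + 105)) = 1/(-5004 + (176/7 + 105)) = 1/(-5004 + 911/7) = 1/(-34117/7) = -7/34117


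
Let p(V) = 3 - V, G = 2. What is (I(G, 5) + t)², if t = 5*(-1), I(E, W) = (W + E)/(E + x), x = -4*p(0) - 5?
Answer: 6724/225 ≈ 29.884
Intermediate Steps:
x = -17 (x = -4*(3 - 1*0) - 5 = -4*(3 + 0) - 5 = -4*3 - 5 = -12 - 5 = -17)
I(E, W) = (E + W)/(-17 + E) (I(E, W) = (W + E)/(E - 17) = (E + W)/(-17 + E))
t = -5
(I(G, 5) + t)² = ((2 + 5)/(-17 + 2) - 5)² = (7/(-15) - 5)² = (-1/15*7 - 5)² = (-7/15 - 5)² = (-82/15)² = 6724/225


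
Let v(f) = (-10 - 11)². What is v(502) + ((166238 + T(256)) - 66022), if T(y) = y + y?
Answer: 101169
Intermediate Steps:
T(y) = 2*y
v(f) = 441 (v(f) = (-21)² = 441)
v(502) + ((166238 + T(256)) - 66022) = 441 + ((166238 + 2*256) - 66022) = 441 + ((166238 + 512) - 66022) = 441 + (166750 - 66022) = 441 + 100728 = 101169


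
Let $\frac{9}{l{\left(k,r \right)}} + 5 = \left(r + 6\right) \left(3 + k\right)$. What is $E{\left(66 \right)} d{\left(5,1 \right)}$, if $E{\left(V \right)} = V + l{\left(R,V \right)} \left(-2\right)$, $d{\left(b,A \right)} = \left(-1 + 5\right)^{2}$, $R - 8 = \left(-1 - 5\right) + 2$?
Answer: $\frac{526656}{499} \approx 1055.4$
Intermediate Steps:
$R = 4$ ($R = 8 + \left(\left(-1 - 5\right) + 2\right) = 8 + \left(-6 + 2\right) = 8 - 4 = 4$)
$d{\left(b,A \right)} = 16$ ($d{\left(b,A \right)} = 4^{2} = 16$)
$l{\left(k,r \right)} = \frac{9}{-5 + \left(3 + k\right) \left(6 + r\right)}$ ($l{\left(k,r \right)} = \frac{9}{-5 + \left(r + 6\right) \left(3 + k\right)} = \frac{9}{-5 + \left(6 + r\right) \left(3 + k\right)} = \frac{9}{-5 + \left(3 + k\right) \left(6 + r\right)}$)
$E{\left(V \right)} = V - \frac{18}{37 + 7 V}$ ($E{\left(V \right)} = V + \frac{9}{13 + 3 V + 6 \cdot 4 + 4 V} \left(-2\right) = V + \frac{9}{13 + 3 V + 24 + 4 V} \left(-2\right) = V + \frac{9}{37 + 7 V} \left(-2\right) = V - \frac{18}{37 + 7 V}$)
$E{\left(66 \right)} d{\left(5,1 \right)} = \left(66 - \frac{18}{37 + 7 \cdot 66}\right) 16 = \left(66 - \frac{18}{37 + 462}\right) 16 = \left(66 - \frac{18}{499}\right) 16 = \frac{32916}{499} \cdot 16 = \frac{526656}{499}$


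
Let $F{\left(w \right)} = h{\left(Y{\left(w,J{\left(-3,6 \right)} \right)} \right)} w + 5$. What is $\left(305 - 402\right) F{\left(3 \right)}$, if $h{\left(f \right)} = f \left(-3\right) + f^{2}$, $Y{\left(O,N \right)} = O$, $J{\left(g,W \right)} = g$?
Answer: $-485$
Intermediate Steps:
$h{\left(f \right)} = f^{2} - 3 f$ ($h{\left(f \right)} = - 3 f + f^{2} = f^{2} - 3 f$)
$F{\left(w \right)} = 5 + w^{2} \left(-3 + w\right)$ ($F{\left(w \right)} = w \left(-3 + w\right) w + 5 = w^{2} \left(-3 + w\right) + 5 = 5 + w^{2} \left(-3 + w\right)$)
$\left(305 - 402\right) F{\left(3 \right)} = \left(305 - 402\right) \left(5 + 3^{2} \left(-3 + 3\right)\right) = - 97 \left(5 + 9 \cdot 0\right) = - 97 \left(5 + 0\right) = \left(-97\right) 5 = -485$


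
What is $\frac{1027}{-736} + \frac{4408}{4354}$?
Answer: $- \frac{613635}{1602272} \approx -0.38298$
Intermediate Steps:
$\frac{1027}{-736} + \frac{4408}{4354} = 1027 \left(- \frac{1}{736}\right) + 4408 \cdot \frac{1}{4354} = - \frac{1027}{736} + \frac{2204}{2177} = - \frac{613635}{1602272}$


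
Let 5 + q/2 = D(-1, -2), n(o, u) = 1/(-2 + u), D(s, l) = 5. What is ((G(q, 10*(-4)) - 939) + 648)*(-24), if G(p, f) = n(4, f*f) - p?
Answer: 5580204/799 ≈ 6984.0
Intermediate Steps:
q = 0 (q = -10 + 2*5 = -10 + 10 = 0)
G(p, f) = 1/(-2 + f²) - p (G(p, f) = 1/(-2 + f*f) - p = 1/(-2 + f²) - p)
((G(q, 10*(-4)) - 939) + 648)*(-24) = (((1/(-2 + (10*(-4))²) - 1*0) - 939) + 648)*(-24) = (((1/(-2 + (-40)²) + 0) - 939) + 648)*(-24) = (((1/(-2 + 1600) + 0) - 939) + 648)*(-24) = (((1/1598 + 0) - 939) + 648)*(-24) = ((1/1598 - 939) + 648)*(-24) = (-1500521/1598 + 648)*(-24) = -465017/1598*(-24) = 5580204/799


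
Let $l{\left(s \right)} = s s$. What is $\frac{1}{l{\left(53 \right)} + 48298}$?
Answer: $\frac{1}{51107} \approx 1.9567 \cdot 10^{-5}$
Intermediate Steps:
$l{\left(s \right)} = s^{2}$
$\frac{1}{l{\left(53 \right)} + 48298} = \frac{1}{53^{2} + 48298} = \frac{1}{2809 + 48298} = \frac{1}{51107}$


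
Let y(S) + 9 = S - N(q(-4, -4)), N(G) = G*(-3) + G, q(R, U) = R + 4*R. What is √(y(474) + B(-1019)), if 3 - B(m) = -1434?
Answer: 7*√38 ≈ 43.151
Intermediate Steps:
q(R, U) = 5*R
B(m) = 1437 (B(m) = 3 - 1*(-1434) = 3 + 1434 = 1437)
N(G) = -2*G (N(G) = -3*G + G = -2*G)
y(S) = -49 + S (y(S) = -9 + (S - (-2)*5*(-4)) = -9 + (S - (-2)*(-20)) = -9 + (S - 1*40) = -9 + (S - 40) = -9 + (-40 + S) = -49 + S)
√(y(474) + B(-1019)) = √((-49 + 474) + 1437) = √(425 + 1437) = √1862 = 7*√38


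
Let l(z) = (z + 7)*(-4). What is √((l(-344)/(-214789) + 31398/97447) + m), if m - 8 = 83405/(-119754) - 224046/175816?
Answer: √2139324033330372298939031878588801538671/18361903115052894138 ≈ 2.5190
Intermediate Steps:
m = 31735753987/5263667316 (m = 8 + (83405/(-119754) - 224046/175816) = 8 + (83405*(-1/119754) - 224046*1/175816) = 8 + (-83405/119754 - 112023/87908) = 8 - 10373584541/5263667316 = 31735753987/5263667316 ≈ 6.0292)
l(z) = -28 - 4*z (l(z) = (7 + z)*(-4) = -28 - 4*z)
√((l(-344)/(-214789) + 31398/97447) + m) = √(((-28 - 4*(-344))/(-214789) + 31398/97447) + 31735753987/5263667316) = √(((-28 + 1376)*(-1/214789) + 31398*(1/97447)) + 31735753987/5263667316) = √((1348*(-1/214789) + 31398/97447) + 31735753987/5263667316) = √((-1348/214789 + 31398/97447) + 31735753987/5263667316) = √(6612586466/20930543683 + 31735753987/5263667316) = √(699053040393153059377/110171418690317364828) = √2139324033330372298939031878588801538671/18361903115052894138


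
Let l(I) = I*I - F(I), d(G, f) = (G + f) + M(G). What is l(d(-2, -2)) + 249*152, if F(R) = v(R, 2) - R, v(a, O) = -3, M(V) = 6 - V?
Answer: 37871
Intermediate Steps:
F(R) = -3 - R
d(G, f) = 6 + f (d(G, f) = (G + f) + (6 - G) = 6 + f)
l(I) = 3 + I + I**2 (l(I) = I*I - (-3 - I) = I**2 + (3 + I) = 3 + I + I**2)
l(d(-2, -2)) + 249*152 = (3 + (6 - 2) + (6 - 2)**2) + 249*152 = (3 + 4 + 4**2) + 37848 = (3 + 4 + 16) + 37848 = 23 + 37848 = 37871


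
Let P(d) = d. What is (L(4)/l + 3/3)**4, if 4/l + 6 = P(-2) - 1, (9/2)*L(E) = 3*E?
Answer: 625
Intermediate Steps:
L(E) = 2*E/3 (L(E) = 2*(3*E)/9 = 2*E/3)
l = -4/9 (l = 4/(-6 + (-2 - 1)) = 4/(-6 - 3) = 4/(-9) = 4*(-1/9) = -4/9 ≈ -0.44444)
(L(4)/l + 3/3)**4 = (((2/3)*4)/(-4/9) + 3/3)**4 = ((8/3)*(-9/4) + 3*(1/3))**4 = (-6 + 1)**4 = (-5)**4 = 625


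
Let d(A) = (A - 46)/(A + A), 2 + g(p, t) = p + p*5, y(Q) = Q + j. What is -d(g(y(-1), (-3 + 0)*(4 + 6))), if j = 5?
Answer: 6/11 ≈ 0.54545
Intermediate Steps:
y(Q) = 5 + Q (y(Q) = Q + 5 = 5 + Q)
g(p, t) = -2 + 6*p (g(p, t) = -2 + (p + p*5) = -2 + (p + 5*p) = -2 + 6*p)
d(A) = (-46 + A)/(2*A) (d(A) = (-46 + A)/((2*A)) = (-46 + A)*(1/(2*A)) = (-46 + A)/(2*A))
-d(g(y(-1), (-3 + 0)*(4 + 6))) = -(-46 + (-2 + 6*(5 - 1)))/(2*(-2 + 6*(5 - 1))) = -(-46 + (-2 + 6*4))/(2*(-2 + 6*4)) = -(-46 + (-2 + 24))/(2*(-2 + 24)) = -(-46 + 22)/(2*22) = -(-24)/(2*22) = -1*(-6/11) = 6/11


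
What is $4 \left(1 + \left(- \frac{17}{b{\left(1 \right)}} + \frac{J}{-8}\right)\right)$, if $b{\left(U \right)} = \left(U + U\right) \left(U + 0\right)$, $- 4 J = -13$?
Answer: $- \frac{253}{8} \approx -31.625$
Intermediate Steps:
$J = \frac{13}{4}$ ($J = \left(- \frac{1}{4}\right) \left(-13\right) = \frac{13}{4} \approx 3.25$)
$b{\left(U \right)} = 2 U^{2}$ ($b{\left(U \right)} = 2 U U = 2 U^{2}$)
$4 \left(1 + \left(- \frac{17}{b{\left(1 \right)}} + \frac{J}{-8}\right)\right) = 4 \left(1 + \left(- \frac{17}{2 \cdot 1^{2}} + \frac{13}{4 \left(-8\right)}\right)\right) = 4 \left(1 + \left(- \frac{17}{2 \cdot 1} + \frac{13}{4} \left(- \frac{1}{8}\right)\right)\right) = 4 \left(1 - \left(\frac{13}{32} + \frac{17}{2}\right)\right) = 4 \left(1 - \frac{285}{32}\right) = 4 \left(- \frac{253}{32}\right) = - \frac{253}{8}$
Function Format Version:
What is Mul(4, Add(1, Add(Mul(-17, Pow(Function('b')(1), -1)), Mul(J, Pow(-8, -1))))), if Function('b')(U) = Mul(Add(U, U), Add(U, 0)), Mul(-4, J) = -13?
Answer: Rational(-253, 8) ≈ -31.625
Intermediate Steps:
J = Rational(13, 4) (J = Mul(Rational(-1, 4), -13) = Rational(13, 4) ≈ 3.2500)
Function('b')(U) = Mul(2, Pow(U, 2)) (Function('b')(U) = Mul(Mul(2, U), U) = Mul(2, Pow(U, 2)))
Mul(4, Add(1, Add(Mul(-17, Pow(Function('b')(1), -1)), Mul(J, Pow(-8, -1))))) = Mul(4, Add(1, Add(Mul(-17, Pow(Mul(2, Pow(1, 2)), -1)), Mul(Rational(13, 4), Pow(-8, -1))))) = Mul(4, Add(1, Add(Mul(-17, Pow(Mul(2, 1), -1)), Mul(Rational(13, 4), Rational(-1, 8))))) = Mul(4, Add(1, Add(Mul(-17, Pow(2, -1)), Rational(-13, 32)))) = Mul(4, Add(1, Add(Mul(-17, Rational(1, 2)), Rational(-13, 32)))) = Mul(4, Add(1, Add(Rational(-17, 2), Rational(-13, 32)))) = Mul(4, Add(1, Rational(-285, 32))) = Mul(4, Rational(-253, 32)) = Rational(-253, 8)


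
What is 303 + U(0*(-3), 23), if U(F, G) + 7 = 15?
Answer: 311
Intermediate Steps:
U(F, G) = 8 (U(F, G) = -7 + 15 = 8)
303 + U(0*(-3), 23) = 303 + 8 = 311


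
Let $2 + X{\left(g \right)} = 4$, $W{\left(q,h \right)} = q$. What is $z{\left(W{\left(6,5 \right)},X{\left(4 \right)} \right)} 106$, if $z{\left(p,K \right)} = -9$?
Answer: $-954$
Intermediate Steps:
$X{\left(g \right)} = 2$ ($X{\left(g \right)} = -2 + 4 = 2$)
$z{\left(W{\left(6,5 \right)},X{\left(4 \right)} \right)} 106 = \left(-9\right) 106 = -954$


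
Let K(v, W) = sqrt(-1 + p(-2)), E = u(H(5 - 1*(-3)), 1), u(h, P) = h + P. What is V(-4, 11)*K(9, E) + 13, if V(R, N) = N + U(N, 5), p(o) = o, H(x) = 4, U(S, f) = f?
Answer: 13 + 16*I*sqrt(3) ≈ 13.0 + 27.713*I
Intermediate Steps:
u(h, P) = P + h
V(R, N) = 5 + N (V(R, N) = N + 5 = 5 + N)
E = 5 (E = 1 + 4 = 5)
K(v, W) = I*sqrt(3) (K(v, W) = sqrt(-1 - 2) = sqrt(-3) = I*sqrt(3))
V(-4, 11)*K(9, E) + 13 = (5 + 11)*(I*sqrt(3)) + 13 = 16*(I*sqrt(3)) + 13 = 16*I*sqrt(3) + 13 = 13 + 16*I*sqrt(3)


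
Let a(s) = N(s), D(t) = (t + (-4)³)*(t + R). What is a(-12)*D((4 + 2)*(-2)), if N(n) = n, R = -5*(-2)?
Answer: -1824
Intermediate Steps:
R = 10
D(t) = (-64 + t)*(10 + t) (D(t) = (t + (-4)³)*(t + 10) = (t - 64)*(10 + t) = (-64 + t)*(10 + t))
a(s) = s
a(-12)*D((4 + 2)*(-2)) = -12*(-640 + ((4 + 2)*(-2))² - 54*(4 + 2)*(-2)) = -12*(-640 + (6*(-2))² - 324*(-2)) = -12*(-640 + (-12)² - 54*(-12)) = -12*(-640 + 144 + 648) = -12*152 = -1824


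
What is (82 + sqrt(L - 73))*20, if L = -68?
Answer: 1640 + 20*I*sqrt(141) ≈ 1640.0 + 237.49*I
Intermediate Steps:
(82 + sqrt(L - 73))*20 = (82 + sqrt(-68 - 73))*20 = (82 + sqrt(-141))*20 = (82 + I*sqrt(141))*20 = 1640 + 20*I*sqrt(141)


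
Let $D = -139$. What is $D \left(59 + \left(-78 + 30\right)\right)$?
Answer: $-1529$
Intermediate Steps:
$D \left(59 + \left(-78 + 30\right)\right) = - 139 \left(59 + \left(-78 + 30\right)\right) = - 139 \left(59 - 48\right) = \left(-139\right) 11 = -1529$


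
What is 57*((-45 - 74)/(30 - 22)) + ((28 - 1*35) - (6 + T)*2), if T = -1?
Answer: -6919/8 ≈ -864.88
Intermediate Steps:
57*((-45 - 74)/(30 - 22)) + ((28 - 1*35) - (6 + T)*2) = 57*((-45 - 74)/(30 - 22)) + ((28 - 1*35) - (6 - 1)*2) = 57*(-119/8) + ((28 - 35) - 5*2) = 57*(-119*1/8) + (-7 - 1*10) = 57*(-119/8) + (-7 - 10) = -6783/8 - 17 = -6919/8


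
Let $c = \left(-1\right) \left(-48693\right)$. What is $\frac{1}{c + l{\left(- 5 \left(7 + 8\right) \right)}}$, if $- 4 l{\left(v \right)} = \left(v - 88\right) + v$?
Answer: $\frac{2}{97505} \approx 2.0512 \cdot 10^{-5}$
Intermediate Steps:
$l{\left(v \right)} = 22 - \frac{v}{2}$ ($l{\left(v \right)} = - \frac{\left(v - 88\right) + v}{4} = - \frac{\left(-88 + v\right) + v}{4} = - \frac{-88 + 2 v}{4} = 22 - \frac{v}{2}$)
$c = 48693$
$\frac{1}{c + l{\left(- 5 \left(7 + 8\right) \right)}} = \frac{1}{48693 - \left(-22 + \frac{\left(-5\right) \left(7 + 8\right)}{2}\right)} = \frac{1}{48693 - \left(-22 + \frac{\left(-5\right) 15}{2}\right)} = \frac{1}{48693 + \left(22 - - \frac{75}{2}\right)} = \frac{1}{48693 + \left(22 + \frac{75}{2}\right)} = \frac{1}{48693 + \frac{119}{2}} = \frac{1}{\frac{97505}{2}} = \frac{2}{97505}$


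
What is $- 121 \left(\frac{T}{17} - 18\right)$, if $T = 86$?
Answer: $\frac{26620}{17} \approx 1565.9$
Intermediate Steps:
$- 121 \left(\frac{T}{17} - 18\right) = - 121 \left(\frac{86}{17} - 18\right) = \left(-121\right) \left(- \frac{220}{17}\right) = \frac{26620}{17}$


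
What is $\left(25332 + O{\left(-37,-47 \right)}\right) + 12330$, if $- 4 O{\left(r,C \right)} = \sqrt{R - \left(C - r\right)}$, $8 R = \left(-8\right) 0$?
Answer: $37662 - \frac{\sqrt{10}}{4} \approx 37661.0$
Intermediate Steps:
$R = 0$ ($R = \frac{\left(-8\right) 0}{8} = \frac{1}{8} \cdot 0 = 0$)
$O{\left(r,C \right)} = - \frac{\sqrt{r - C}}{4}$ ($O{\left(r,C \right)} = - \frac{\sqrt{0 - \left(C - r\right)}}{4} = - \frac{\sqrt{r - C}}{4}$)
$\left(25332 + O{\left(-37,-47 \right)}\right) + 12330 = \left(25332 - \frac{\sqrt{-37 - -47}}{4}\right) + 12330 = \left(25332 - \frac{\sqrt{-37 + 47}}{4}\right) + 12330 = \left(25332 - \frac{\sqrt{10}}{4}\right) + 12330 = 37662 - \frac{\sqrt{10}}{4}$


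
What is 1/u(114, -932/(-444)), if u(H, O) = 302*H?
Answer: 1/34428 ≈ 2.9046e-5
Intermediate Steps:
1/u(114, -932/(-444)) = 1/(302*114) = 1/34428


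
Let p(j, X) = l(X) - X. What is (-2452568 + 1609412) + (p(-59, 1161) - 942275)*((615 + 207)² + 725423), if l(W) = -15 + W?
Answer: -1320249958186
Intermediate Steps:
p(j, X) = -15 (p(j, X) = (-15 + X) - X = -15)
(-2452568 + 1609412) + (p(-59, 1161) - 942275)*((615 + 207)² + 725423) = (-2452568 + 1609412) + (-15 - 942275)*((615 + 207)² + 725423) = -843156 - 942290*(822² + 725423) = -843156 - 942290*(675684 + 725423) = -843156 - 942290*1401107 = -843156 - 1320249115030 = -1320249958186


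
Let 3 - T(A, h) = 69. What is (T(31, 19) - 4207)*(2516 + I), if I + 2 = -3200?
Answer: 2931278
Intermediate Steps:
I = -3202 (I = -2 - 3200 = -3202)
T(A, h) = -66 (T(A, h) = 3 - 1*69 = 3 - 69 = -66)
(T(31, 19) - 4207)*(2516 + I) = (-66 - 4207)*(2516 - 3202) = -4273*(-686) = 2931278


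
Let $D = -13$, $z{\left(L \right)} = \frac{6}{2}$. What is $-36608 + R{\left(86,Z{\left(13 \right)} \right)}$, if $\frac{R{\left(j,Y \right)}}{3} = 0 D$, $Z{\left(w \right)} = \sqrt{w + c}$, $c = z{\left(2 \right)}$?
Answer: $-36608$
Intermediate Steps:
$z{\left(L \right)} = 3$ ($z{\left(L \right)} = 6 \cdot \frac{1}{2} = 3$)
$c = 3$
$Z{\left(w \right)} = \sqrt{3 + w}$ ($Z{\left(w \right)} = \sqrt{w + 3} = \sqrt{3 + w}$)
$R{\left(j,Y \right)} = 0$ ($R{\left(j,Y \right)} = 3 \cdot 0 \left(-13\right) = 3 \cdot 0 = 0$)
$-36608 + R{\left(86,Z{\left(13 \right)} \right)} = -36608 + 0 = -36608$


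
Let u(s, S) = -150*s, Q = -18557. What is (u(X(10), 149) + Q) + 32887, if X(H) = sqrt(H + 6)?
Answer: 13730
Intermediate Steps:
X(H) = sqrt(6 + H)
(u(X(10), 149) + Q) + 32887 = (-150*sqrt(6 + 10) - 18557) + 32887 = (-150*sqrt(16) - 18557) + 32887 = (-150*4 - 18557) + 32887 = (-600 - 18557) + 32887 = -19157 + 32887 = 13730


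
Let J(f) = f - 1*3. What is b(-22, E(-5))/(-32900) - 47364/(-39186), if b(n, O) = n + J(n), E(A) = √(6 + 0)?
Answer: 790333/653100 ≈ 1.2101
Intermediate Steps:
J(f) = -3 + f (J(f) = f - 3 = -3 + f)
E(A) = √6
b(n, O) = -3 + 2*n (b(n, O) = n + (-3 + n) = -3 + 2*n)
b(-22, E(-5))/(-32900) - 47364/(-39186) = (-3 + 2*(-22))/(-32900) - 47364/(-39186) = (-3 - 44)*(-1/32900) - 47364*(-1/39186) = -47*(-1/32900) + 7894/6531 = 1/700 + 7894/6531 = 790333/653100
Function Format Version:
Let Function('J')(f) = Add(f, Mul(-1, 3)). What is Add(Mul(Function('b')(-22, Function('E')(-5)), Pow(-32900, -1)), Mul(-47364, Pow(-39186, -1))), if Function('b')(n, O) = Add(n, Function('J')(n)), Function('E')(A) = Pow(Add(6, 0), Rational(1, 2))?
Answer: Rational(790333, 653100) ≈ 1.2101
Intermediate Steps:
Function('J')(f) = Add(-3, f) (Function('J')(f) = Add(f, -3) = Add(-3, f))
Function('E')(A) = Pow(6, Rational(1, 2))
Function('b')(n, O) = Add(-3, Mul(2, n)) (Function('b')(n, O) = Add(n, Add(-3, n)) = Add(-3, Mul(2, n)))
Add(Mul(Function('b')(-22, Function('E')(-5)), Pow(-32900, -1)), Mul(-47364, Pow(-39186, -1))) = Add(Mul(Add(-3, Mul(2, -22)), Pow(-32900, -1)), Mul(-47364, Pow(-39186, -1))) = Add(Mul(Add(-3, -44), Rational(-1, 32900)), Mul(-47364, Rational(-1, 39186))) = Add(Mul(-47, Rational(-1, 32900)), Rational(7894, 6531)) = Add(Rational(1, 700), Rational(7894, 6531)) = Rational(790333, 653100)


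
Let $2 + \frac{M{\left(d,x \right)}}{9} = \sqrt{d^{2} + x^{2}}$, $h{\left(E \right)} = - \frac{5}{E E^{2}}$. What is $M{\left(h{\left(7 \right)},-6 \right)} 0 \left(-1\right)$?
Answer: $0$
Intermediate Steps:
$h{\left(E \right)} = - \frac{5}{E^{3}}$
$M{\left(d,x \right)} = -18 + 9 \sqrt{d^{2} + x^{2}}$
$M{\left(h{\left(7 \right)},-6 \right)} 0 \left(-1\right) = \left(-18 + 9 \sqrt{\left(- \frac{5}{343}\right)^{2} + \left(-6\right)^{2}}\right) 0 \left(-1\right) = \left(-18 + 9 \sqrt{\left(\left(-5\right) \frac{1}{343}\right)^{2} + 36}\right) 0 = \left(-18 + 9 \sqrt{\left(- \frac{5}{343}\right)^{2} + 36}\right) 0 = \left(-18 + 9 \sqrt{\frac{25}{117649} + 36}\right) 0 = \left(-18 + 9 \sqrt{\frac{4235389}{117649}}\right) 0 = \left(-18 + 9 \frac{\sqrt{4235389}}{343}\right) 0 = \left(-18 + \frac{9 \sqrt{4235389}}{343}\right) 0 = 0$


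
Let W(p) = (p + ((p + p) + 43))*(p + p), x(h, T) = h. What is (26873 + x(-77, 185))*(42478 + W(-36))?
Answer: 1263645768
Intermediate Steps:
W(p) = 2*p*(43 + 3*p) (W(p) = (p + (2*p + 43))*(2*p) = (p + (43 + 2*p))*(2*p) = (43 + 3*p)*(2*p) = 2*p*(43 + 3*p))
(26873 + x(-77, 185))*(42478 + W(-36)) = (26873 - 77)*(42478 + 2*(-36)*(43 + 3*(-36))) = 26796*(42478 + 2*(-36)*(43 - 108)) = 26796*(42478 + 2*(-36)*(-65)) = 26796*(42478 + 4680) = 26796*47158 = 1263645768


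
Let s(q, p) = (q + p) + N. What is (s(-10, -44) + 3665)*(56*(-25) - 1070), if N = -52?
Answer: -8790730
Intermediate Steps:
s(q, p) = -52 + p + q (s(q, p) = (q + p) - 52 = (p + q) - 52 = -52 + p + q)
(s(-10, -44) + 3665)*(56*(-25) - 1070) = ((-52 - 44 - 10) + 3665)*(56*(-25) - 1070) = (-106 + 3665)*(-1400 - 1070) = 3559*(-2470) = -8790730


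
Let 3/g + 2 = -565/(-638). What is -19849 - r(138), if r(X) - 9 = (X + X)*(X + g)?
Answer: -4519038/79 ≈ -57203.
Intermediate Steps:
g = -638/237 (g = 3/(-2 - 565/(-638)) = 3/(-2 - 565*(-1/638)) = 3/(-2 + 565/638) = 3/(-711/638) = 3*(-638/711) = -638/237 ≈ -2.6920)
r(X) = 9 + 2*X*(-638/237 + X) (r(X) = 9 + (X + X)*(X - 638/237) = 9 + (2*X)*(-638/237 + X) = 9 + 2*X*(-638/237 + X))
-19849 - r(138) = -19849 - (9 + 2*138² - 1276/237*138) = -19849 - (9 + 2*19044 - 58696/79) = -19849 - (9 + 38088 - 58696/79) = -19849 - 1*2950967/79 = -19849 - 2950967/79 = -4519038/79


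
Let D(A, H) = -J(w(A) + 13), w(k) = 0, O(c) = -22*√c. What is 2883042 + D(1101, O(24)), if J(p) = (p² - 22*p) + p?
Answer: 2883146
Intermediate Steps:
J(p) = p² - 21*p
D(A, H) = 104 (D(A, H) = -(0 + 13)*(-21 + (0 + 13)) = -13*(-21 + 13) = -13*(-8) = -1*(-104) = 104)
2883042 + D(1101, O(24)) = 2883042 + 104 = 2883146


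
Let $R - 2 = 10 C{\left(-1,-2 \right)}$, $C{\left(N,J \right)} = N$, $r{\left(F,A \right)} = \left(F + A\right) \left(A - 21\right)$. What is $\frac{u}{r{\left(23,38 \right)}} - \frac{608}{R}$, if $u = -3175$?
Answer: $\frac{75637}{1037} \approx 72.938$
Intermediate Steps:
$r{\left(F,A \right)} = \left(-21 + A\right) \left(A + F\right)$ ($r{\left(F,A \right)} = \left(A + F\right) \left(-21 + A\right) = \left(-21 + A\right) \left(A + F\right)$)
$R = -8$ ($R = 2 + 10 \left(-1\right) = 2 - 10 = -8$)
$\frac{u}{r{\left(23,38 \right)}} - \frac{608}{R} = - \frac{3175}{38^{2} - 798 - 483 + 38 \cdot 23} - \frac{608}{-8} = - \frac{3175}{1444 - 798 - 483 + 874} - -76 = - \frac{3175}{1037} + 76 = \frac{75637}{1037}$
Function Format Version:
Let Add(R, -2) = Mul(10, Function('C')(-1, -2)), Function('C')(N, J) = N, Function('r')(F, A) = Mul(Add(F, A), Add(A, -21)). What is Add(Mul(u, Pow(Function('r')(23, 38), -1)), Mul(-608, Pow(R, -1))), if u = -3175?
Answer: Rational(75637, 1037) ≈ 72.938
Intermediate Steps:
Function('r')(F, A) = Mul(Add(-21, A), Add(A, F)) (Function('r')(F, A) = Mul(Add(A, F), Add(-21, A)) = Mul(Add(-21, A), Add(A, F)))
R = -8 (R = Add(2, Mul(10, -1)) = Add(2, -10) = -8)
Add(Mul(u, Pow(Function('r')(23, 38), -1)), Mul(-608, Pow(R, -1))) = Add(Mul(-3175, Pow(Add(Pow(38, 2), Mul(-21, 38), Mul(-21, 23), Mul(38, 23)), -1)), Mul(-608, Pow(-8, -1))) = Add(Mul(-3175, Pow(Add(1444, -798, -483, 874), -1)), Mul(-608, Rational(-1, 8))) = Add(Mul(-3175, Pow(1037, -1)), 76) = Add(Mul(-3175, Rational(1, 1037)), 76) = Add(Rational(-3175, 1037), 76) = Rational(75637, 1037)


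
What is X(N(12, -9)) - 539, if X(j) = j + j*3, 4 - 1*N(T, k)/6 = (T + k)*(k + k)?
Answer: 853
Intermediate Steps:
N(T, k) = 24 - 12*k*(T + k) (N(T, k) = 24 - 6*(T + k)*(k + k) = 24 - 6*(T + k)*2*k = 24 - 12*k*(T + k))
X(j) = 4*j (X(j) = j + 3*j = 4*j)
X(N(12, -9)) - 539 = 4*(24 - 12*(-9)² - 12*12*(-9)) - 539 = 4*(24 - 12*81 + 1296) - 539 = 4*(24 - 972 + 1296) - 539 = 4*348 - 539 = 1392 - 539 = 853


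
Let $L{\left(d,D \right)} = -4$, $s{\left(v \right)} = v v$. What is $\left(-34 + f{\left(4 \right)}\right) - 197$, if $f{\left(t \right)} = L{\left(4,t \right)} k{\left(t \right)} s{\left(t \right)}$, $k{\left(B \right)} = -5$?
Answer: $89$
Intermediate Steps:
$s{\left(v \right)} = v^{2}$
$f{\left(t \right)} = 20 t^{2}$ ($f{\left(t \right)} = \left(-4\right) \left(-5\right) t^{2} = 20 t^{2}$)
$\left(-34 + f{\left(4 \right)}\right) - 197 = \left(-34 + 20 \cdot 4^{2}\right) - 197 = \left(-34 + 20 \cdot 16\right) - 197 = \left(-34 + 320\right) - 197 = 286 - 197 = 89$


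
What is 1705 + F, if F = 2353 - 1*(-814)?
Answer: 4872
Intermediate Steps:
F = 3167 (F = 2353 + 814 = 3167)
1705 + F = 1705 + 3167 = 4872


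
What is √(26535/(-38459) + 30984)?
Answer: 3*√5091916565171/38459 ≈ 176.02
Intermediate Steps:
√(26535/(-38459) + 30984) = √(26535*(-1/38459) + 30984) = √(-26535/38459 + 30984) = √(1191587121/38459) = 3*√5091916565171/38459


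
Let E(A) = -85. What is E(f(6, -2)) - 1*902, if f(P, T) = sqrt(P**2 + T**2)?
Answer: -987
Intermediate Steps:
E(f(6, -2)) - 1*902 = -85 - 1*902 = -85 - 902 = -987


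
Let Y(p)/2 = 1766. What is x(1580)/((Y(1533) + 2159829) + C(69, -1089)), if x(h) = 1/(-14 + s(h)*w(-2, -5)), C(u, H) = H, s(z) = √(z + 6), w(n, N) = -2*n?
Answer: 1/3889000640 + √1586/13611502240 ≈ 3.1829e-9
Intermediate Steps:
s(z) = √(6 + z)
Y(p) = 3532 (Y(p) = 2*1766 = 3532)
x(h) = 1/(-14 + 4*√(6 + h)) (x(h) = 1/(-14 + √(6 + h)*(-2*(-2))) = 1/(-14 + √(6 + h)*4) = 1/(-14 + 4*√(6 + h)))
x(1580)/((Y(1533) + 2159829) + C(69, -1089)) = (1/(2*(-7 + 2*√(6 + 1580))))/((3532 + 2159829) - 1089) = (1/(2*(-7 + 2*√1586)))/(2163361 - 1089) = (1/(2*(-7 + 2*√1586)))/2162272 = (1/(2*(-7 + 2*√1586)))*(1/2162272) = 1/(4324544*(-7 + 2*√1586))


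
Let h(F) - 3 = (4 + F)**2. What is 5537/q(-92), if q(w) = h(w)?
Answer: 5537/7747 ≈ 0.71473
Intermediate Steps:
h(F) = 3 + (4 + F)**2
q(w) = 3 + (4 + w)**2
5537/q(-92) = 5537/(3 + (4 - 92)**2) = 5537/(3 + (-88)**2) = 5537/(3 + 7744) = 5537/7747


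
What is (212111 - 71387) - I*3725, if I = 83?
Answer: -168451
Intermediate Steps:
(212111 - 71387) - I*3725 = (212111 - 71387) - 83*3725 = 140724 - 1*309175 = 140724 - 309175 = -168451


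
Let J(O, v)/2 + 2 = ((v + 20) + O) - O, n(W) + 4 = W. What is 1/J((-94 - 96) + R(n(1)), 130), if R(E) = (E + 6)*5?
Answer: 1/296 ≈ 0.0033784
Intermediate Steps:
n(W) = -4 + W
R(E) = 30 + 5*E (R(E) = (6 + E)*5 = 30 + 5*E)
J(O, v) = 36 + 2*v (J(O, v) = -4 + 2*(((v + 20) + O) - O) = -4 + 2*(((20 + v) + O) - O) = -4 + 2*((20 + O + v) - O) = -4 + 2*(20 + v) = -4 + (40 + 2*v) = 36 + 2*v)
1/J((-94 - 96) + R(n(1)), 130) = 1/(36 + 2*130) = 1/(36 + 260) = 1/296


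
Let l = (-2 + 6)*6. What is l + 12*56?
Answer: 696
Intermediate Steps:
l = 24 (l = 4*6 = 24)
l + 12*56 = 24 + 12*56 = 24 + 672 = 696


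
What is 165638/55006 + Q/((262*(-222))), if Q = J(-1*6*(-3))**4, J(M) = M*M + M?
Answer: -31354341690631/133307041 ≈ -2.3520e+5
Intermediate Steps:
J(M) = M + M**2 (J(M) = M**2 + M = M + M**2)
Q = 13680577296 (Q = ((-1*6*(-3))*(1 - 1*6*(-3)))**4 = ((-6*(-3))*(1 - 6*(-3)))**4 = (18*(1 + 18))**4 = (18*19)**4 = 342**4 = 13680577296)
165638/55006 + Q/((262*(-222))) = 165638/55006 + 13680577296/((262*(-222))) = 165638*(1/55006) + 13680577296/(-58164) = 82819/27503 + 13680577296*(-1/58164) = 82819/27503 - 1140048108/4847 = -31354341690631/133307041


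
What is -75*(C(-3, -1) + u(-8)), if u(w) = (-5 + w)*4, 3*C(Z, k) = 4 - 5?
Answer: 3925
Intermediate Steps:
C(Z, k) = -1/3 (C(Z, k) = (4 - 5)/3 = (1/3)*(-1) = -1/3)
u(w) = -20 + 4*w
-75*(C(-3, -1) + u(-8)) = -75*(-1/3 + (-20 + 4*(-8))) = -75*(-1/3 + (-20 - 32)) = -75*(-1/3 - 52) = -75*(-157/3) = 3925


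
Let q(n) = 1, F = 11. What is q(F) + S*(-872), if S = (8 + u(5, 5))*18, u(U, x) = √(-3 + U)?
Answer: -125567 - 15696*√2 ≈ -1.4776e+5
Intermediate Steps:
S = 144 + 18*√2 (S = (8 + √(-3 + 5))*18 = (8 + √2)*18 = 144 + 18*√2 ≈ 169.46)
q(F) + S*(-872) = 1 + (144 + 18*√2)*(-872) = 1 + (-125568 - 15696*√2) = -125567 - 15696*√2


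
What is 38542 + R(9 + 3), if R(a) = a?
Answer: 38554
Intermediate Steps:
38542 + R(9 + 3) = 38542 + (9 + 3) = 38542 + 12 = 38554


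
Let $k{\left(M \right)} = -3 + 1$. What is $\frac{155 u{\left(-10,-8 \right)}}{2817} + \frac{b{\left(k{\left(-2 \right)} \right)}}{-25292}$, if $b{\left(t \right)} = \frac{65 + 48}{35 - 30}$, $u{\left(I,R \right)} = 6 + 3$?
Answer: $\frac{19565931}{39581980} \approx 0.49431$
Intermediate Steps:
$u{\left(I,R \right)} = 9$
$k{\left(M \right)} = -2$
$b{\left(t \right)} = \frac{113}{5}$
$\frac{155 u{\left(-10,-8 \right)}}{2817} + \frac{b{\left(k{\left(-2 \right)} \right)}}{-25292} = \frac{155 \cdot 9}{2817} + \frac{113}{5 \left(-25292\right)} = 1395 \cdot \frac{1}{2817} + \frac{113}{5} \left(- \frac{1}{25292}\right) = \frac{155}{313} - \frac{113}{126460} = \frac{19565931}{39581980}$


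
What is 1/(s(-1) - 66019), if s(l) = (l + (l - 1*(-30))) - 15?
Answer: -1/66006 ≈ -1.5150e-5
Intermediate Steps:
s(l) = 15 + 2*l (s(l) = (l + (l + 30)) - 15 = (l + (30 + l)) - 15 = (30 + 2*l) - 15 = 15 + 2*l)
1/(s(-1) - 66019) = 1/((15 + 2*(-1)) - 66019) = 1/((15 - 2) - 66019) = 1/(13 - 66019) = 1/(-66006) = -1/66006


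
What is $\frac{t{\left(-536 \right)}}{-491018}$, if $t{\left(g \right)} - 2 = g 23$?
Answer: $\frac{6163}{245509} \approx 0.025103$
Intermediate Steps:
$t{\left(g \right)} = 2 + 23 g$ ($t{\left(g \right)} = 2 + g 23 = 2 + 23 g$)
$\frac{t{\left(-536 \right)}}{-491018} = \frac{2 + 23 \left(-536\right)}{-491018} = \left(2 - 12328\right) \left(- \frac{1}{491018}\right) = \left(-12326\right) \left(- \frac{1}{491018}\right) = \frac{6163}{245509}$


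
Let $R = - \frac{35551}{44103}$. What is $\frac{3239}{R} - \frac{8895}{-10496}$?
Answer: $- \frac{1499033353887}{373143296} \approx -4017.3$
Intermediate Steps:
$R = - \frac{35551}{44103}$ ($R = \left(-35551\right) \frac{1}{44103} = - \frac{35551}{44103} \approx -0.80609$)
$\frac{3239}{R} - \frac{8895}{-10496} = \frac{3239}{- \frac{35551}{44103}} - \frac{8895}{-10496} = 3239 \left(- \frac{44103}{35551}\right) - - \frac{8895}{10496} = - \frac{142849617}{35551} + \frac{8895}{10496} = - \frac{1499033353887}{373143296}$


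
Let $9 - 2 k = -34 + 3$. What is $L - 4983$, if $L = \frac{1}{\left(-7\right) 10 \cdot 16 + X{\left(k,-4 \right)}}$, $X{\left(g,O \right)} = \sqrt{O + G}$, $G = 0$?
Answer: $- \frac{1562674063}{313601} - \frac{i}{627202} \approx -4983.0 - 1.5944 \cdot 10^{-6} i$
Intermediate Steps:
$k = 20$ ($k = \frac{9}{2} - \frac{-34 + 3}{2} = \frac{9}{2} - - \frac{31}{2} = \frac{9}{2} + \frac{31}{2} = 20$)
$X{\left(g,O \right)} = \sqrt{O}$ ($X{\left(g,O \right)} = \sqrt{O + 0} = \sqrt{O}$)
$L = \frac{-1120 - 2 i}{1254404}$ ($L = \frac{1}{\left(-7\right) 10 \cdot 16 + \sqrt{-4}} = \frac{1}{\left(-70\right) 16 + 2 i} = \frac{1}{-1120 + 2 i} = \frac{-1120 - 2 i}{1254404} \approx -0.00089285 - 1.5944 \cdot 10^{-6} i$)
$L - 4983 = \left(- \frac{280}{313601} - \frac{i}{627202}\right) - 4983 = - \frac{1562674063}{313601} - \frac{i}{627202}$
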